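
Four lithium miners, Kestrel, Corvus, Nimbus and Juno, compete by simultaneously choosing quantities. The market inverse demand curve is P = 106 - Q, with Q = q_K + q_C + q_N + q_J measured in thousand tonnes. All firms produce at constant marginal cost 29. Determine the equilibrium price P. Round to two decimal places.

Each firm earns π_i = (106 - Q)q_i - 29q_i.
Setting ∂π_i/∂q_i = 0 with rivals' quantities fixed: 77 - 2q_i - Σ_{j≠i} q_j = 0.
With identical firms every q_j equals q_i, so Σ_{j≠i} q_j = 3q_i and 77 = 5q_i, giving q_i = 77/5.
Total output Q = 308/5, so price P = 106 - 308/5 = 222/5.

44.40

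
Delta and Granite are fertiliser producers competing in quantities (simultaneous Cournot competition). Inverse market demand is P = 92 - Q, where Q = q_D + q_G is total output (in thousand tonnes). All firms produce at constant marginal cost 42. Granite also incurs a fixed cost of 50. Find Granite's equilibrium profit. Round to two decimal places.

A representative firm's profit is π_i = q_i(92 - Q) - 42q_i.
Setting ∂π_i/∂q_i = 0 with rivals' quantities fixed: 50 - 2q_i - q_j = 0.
By symmetry each firm produces the same amount; substituting q_j = q_i yields q_i = 50/3.
Price P = 92 - 100/3 = 176/3.
Granite's profit: (176/3 - 42)·(50/3) - 50 = 227.7778.

227.78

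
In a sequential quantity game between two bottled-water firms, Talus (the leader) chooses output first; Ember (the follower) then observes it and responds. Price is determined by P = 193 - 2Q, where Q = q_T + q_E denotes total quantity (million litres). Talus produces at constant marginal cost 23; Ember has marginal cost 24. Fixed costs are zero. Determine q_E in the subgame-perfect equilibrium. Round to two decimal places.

20.88

The follower Ember best-responds to any q_T: π_E = (193 - 2Q)q_E - 24q_E.
Setting the follower's marginal profit to zero, 169 - 2q_T - 4q_E = 0, i.e. q_E = (169 - 2q_T)/4.
The leader anticipates this reaction. Substituting into P = 193 - 2Q gives P = 217/2 - q_T, so π_T = (217/2 - q_T)q_T - 23q_T.
Leader FOC: 171/2 - 2q_T = 0, so q_T = 171/4.
Then q_E = (169 - 2·(171/4))/4 = 167/8.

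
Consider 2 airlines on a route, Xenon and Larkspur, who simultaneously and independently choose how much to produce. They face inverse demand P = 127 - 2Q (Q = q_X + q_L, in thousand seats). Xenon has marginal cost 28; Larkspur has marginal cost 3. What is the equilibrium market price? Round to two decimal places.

Xenon's profit: π_X = (127 - 2Q)q_X - (28q_X). Setting ∂π_X/∂q_X = 0: 99 - 4q_X - 2(q_L) = 0.
Larkspur's profit: π_L = (127 - 2Q)q_L - (3q_L). Setting ∂π_L/∂q_L = 0: 124 - 4q_L - 2(q_X) = 0.
Best responses: q_X = (99 - 2q_L)/4, q_L = (124 - 2q_X)/4.
Substituting one into the other gives q_X = 37/3 and q_L = 149/6.
Total output Q = 223/6, so price P = 127 - 2·(223/6) = 158/3.

52.67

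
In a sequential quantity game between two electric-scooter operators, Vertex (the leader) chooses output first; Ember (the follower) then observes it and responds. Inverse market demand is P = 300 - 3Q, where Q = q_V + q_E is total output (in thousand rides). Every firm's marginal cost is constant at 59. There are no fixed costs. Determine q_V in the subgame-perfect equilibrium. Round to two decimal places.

Solve by backward induction. Given q_V, the follower Ember maximises π_E = (300 - 3q_V - 3q_E)q_E - 59q_E.
Setting the follower's marginal profit to zero, 241 - 3q_V - 6q_E = 0, i.e. q_E = (241 - 3q_V)/6.
Vertex substitutes q_E(q_V) into its own profit: π_V = q_V(300 - 3q_V - (241 - 3q_V)/2) - 59q_V = (359/2 - (3/2)q_V)q_V - 59q_V.
Maximising: ∂π_V/∂q_V = 241/2 - 3q_V = 0, giving q_V = 241/6.
Then q_E = (241 - 3·(241/6))/6 = 241/12.

40.17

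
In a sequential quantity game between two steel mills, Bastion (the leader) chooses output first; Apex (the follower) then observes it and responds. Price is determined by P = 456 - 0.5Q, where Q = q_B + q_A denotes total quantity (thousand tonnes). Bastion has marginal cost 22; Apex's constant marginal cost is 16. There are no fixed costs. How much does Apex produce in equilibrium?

Solve by backward induction. Given q_B, the follower Apex maximises π_A = (456 - (1/2)q_B - (1/2)q_A)q_A - 16q_A.
∂π_A/∂q_A = 440 - (1/2)q_B - q_A = 0 gives the reaction function q_A = (440 - (1/2)q_B).
Bastion substitutes q_A(q_B) into its own profit: π_B = q_B(456 - (1/2)q_B - (440 - (1/2)q_B)/2) - 22q_B = (236 - (1/4)q_B)q_B - 22q_B.
The leader's first-order condition 214 - (1/2)q_B = 0 yields q_B = 428.
Then q_A = (440 - (1/2)·428) = 226.

226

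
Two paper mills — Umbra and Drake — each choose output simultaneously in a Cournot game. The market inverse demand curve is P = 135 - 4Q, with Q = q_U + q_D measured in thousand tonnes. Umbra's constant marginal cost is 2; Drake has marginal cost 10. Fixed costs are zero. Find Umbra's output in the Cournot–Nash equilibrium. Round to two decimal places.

Umbra's profit: π_U = (135 - 4Q)q_U - (2q_U). Setting ∂π_U/∂q_U = 0: 133 - 8q_U - 4(q_D) = 0.
Drake's first-order condition: 125 - 8q_D - 4(q_U) = 0.
So q_U = (133 - 4q_D)/8 and q_D = (125 - 4q_U)/8.
Solving the pair: q_U = 47/4, q_D = 39/4.

11.75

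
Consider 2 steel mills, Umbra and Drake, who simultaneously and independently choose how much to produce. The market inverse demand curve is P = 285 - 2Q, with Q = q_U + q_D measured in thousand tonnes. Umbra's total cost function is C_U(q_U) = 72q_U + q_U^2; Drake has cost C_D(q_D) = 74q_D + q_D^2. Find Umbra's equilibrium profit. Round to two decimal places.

Umbra's profit: π_U = (285 - 2Q)q_U - (72q_U + q_U²). Setting ∂π_U/∂q_U = 0: 213 - 6q_U - 2(q_D) = 0.
Drake's first-order condition: 211 - 6q_D - 2(q_U) = 0.
Rearranging gives the reaction functions q_U = (213 - 2q_D)/6 and q_D = (211 - 2q_U)/6.
Substituting one into the other gives q_U = 107/4 and q_D = 105/4.
Price P = 285 - 2·53 = 179.
Umbra's profit: 179·(107/4) - 72·(107/4) - (107/4)² = 2146.6875.

2146.69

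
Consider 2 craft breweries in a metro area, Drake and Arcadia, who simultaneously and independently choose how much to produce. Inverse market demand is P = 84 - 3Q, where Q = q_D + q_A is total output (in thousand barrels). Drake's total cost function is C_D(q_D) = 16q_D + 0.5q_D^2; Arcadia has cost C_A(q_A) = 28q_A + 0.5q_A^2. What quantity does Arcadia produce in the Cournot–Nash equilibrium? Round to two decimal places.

Drake's profit: π_D = (84 - 3Q)q_D - (16q_D + (1/2)q_D²). Setting ∂π_D/∂q_D = 0: 68 - 7q_D - 3(q_A) = 0.
Arcadia's profit: π_A = (84 - 3Q)q_A - (28q_A + (1/2)q_A²). Setting ∂π_A/∂q_A = 0: 56 - 7q_A - 3(q_D) = 0.
Rearranging gives the reaction functions q_D = (68 - 3q_A)/7 and q_A = (56 - 3q_D)/7.
Substituting one into the other gives q_D = 77/10 and q_A = 47/10.

4.70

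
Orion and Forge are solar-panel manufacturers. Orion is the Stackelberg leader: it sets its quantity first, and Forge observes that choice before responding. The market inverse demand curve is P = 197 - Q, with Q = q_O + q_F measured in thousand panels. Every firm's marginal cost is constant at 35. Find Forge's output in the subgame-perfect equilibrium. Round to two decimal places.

40.50

The follower Forge best-responds to any q_O: π_F = (197 - Q)q_F - 35q_F.
∂π_F/∂q_F = 162 - q_O - 2q_F = 0 gives the reaction function q_F = (162 - q_O)/2.
The leader anticipates this reaction. Substituting into P = 197 - Q gives P = 116 - (1/2)q_O, so π_O = (116 - (1/2)q_O)q_O - 35q_O.
Maximising: ∂π_O/∂q_O = 81 - q_O = 0, giving q_O = 81.
Then q_F = (162 - 81)/2 = 81/2.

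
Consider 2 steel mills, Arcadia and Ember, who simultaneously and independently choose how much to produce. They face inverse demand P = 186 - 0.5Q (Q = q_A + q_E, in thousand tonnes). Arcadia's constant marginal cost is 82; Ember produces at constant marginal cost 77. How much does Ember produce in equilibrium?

Arcadia's profit: π_A = (186 - 0.5Q)q_A - (82q_A). Setting ∂π_A/∂q_A = 0: 104 - q_A - (1/2)(q_E) = 0.
Ember's first-order condition: 109 - q_E - (1/2)(q_A) = 0.
Rearranging gives the reaction functions q_A = (104 - (1/2)q_E) and q_E = (109 - (1/2)q_A).
Substituting one into the other gives q_A = 66 and q_E = 76.

76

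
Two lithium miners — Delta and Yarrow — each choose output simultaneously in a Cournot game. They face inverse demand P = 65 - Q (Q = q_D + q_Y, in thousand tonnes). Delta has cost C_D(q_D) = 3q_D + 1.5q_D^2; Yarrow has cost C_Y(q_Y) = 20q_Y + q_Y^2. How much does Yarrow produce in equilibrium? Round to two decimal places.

8.58

Delta's profit: π_D = (65 - Q)q_D - (3q_D + (3/2)q_D²). Setting ∂π_D/∂q_D = 0: 62 - 5q_D - (q_Y) = 0.
Yarrow's profit: π_Y = (65 - Q)q_Y - (20q_Y + q_Y²). Setting ∂π_Y/∂q_Y = 0: 45 - 4q_Y - (q_D) = 0.
Best responses: q_D = (62 - q_Y)/5, q_Y = (45 - q_D)/4.
Solving the pair: q_D = 203/19, q_Y = 163/19.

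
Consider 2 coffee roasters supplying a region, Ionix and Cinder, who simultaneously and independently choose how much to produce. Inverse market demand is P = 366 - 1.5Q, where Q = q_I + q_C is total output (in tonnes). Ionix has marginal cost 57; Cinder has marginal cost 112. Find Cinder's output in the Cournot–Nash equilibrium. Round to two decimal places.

Ionix's profit: π_I = (366 - 1.5Q)q_I - (57q_I). Setting ∂π_I/∂q_I = 0: 309 - 3q_I - (3/2)(q_C) = 0.
Cinder's first-order condition: 254 - 3q_C - (3/2)(q_I) = 0.
Best responses: q_I = (309 - (3/2)q_C)/3, q_C = (254 - (3/2)q_I)/3.
Substituting one into the other gives q_I = 728/9 and q_C = 398/9.

44.22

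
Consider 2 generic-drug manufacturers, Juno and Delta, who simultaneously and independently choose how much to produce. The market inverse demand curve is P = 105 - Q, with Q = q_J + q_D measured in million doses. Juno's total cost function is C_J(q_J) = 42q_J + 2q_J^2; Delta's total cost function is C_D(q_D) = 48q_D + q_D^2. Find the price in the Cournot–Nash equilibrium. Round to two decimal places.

Juno's profit: π_J = (105 - Q)q_J - (42q_J + 2q_J²). Setting ∂π_J/∂q_J = 0: 63 - 6q_J - (q_D) = 0.
Delta's profit: π_D = (105 - Q)q_D - (48q_D + q_D²). Setting ∂π_D/∂q_D = 0: 57 - 4q_D - (q_J) = 0.
So q_J = (63 - q_D)/6 and q_D = (57 - q_J)/4.
Substituting one into the other gives q_J = 195/23 and q_D = 279/23.
Total output Q = 474/23, so price P = 105 - 474/23 = 1941/23.

84.39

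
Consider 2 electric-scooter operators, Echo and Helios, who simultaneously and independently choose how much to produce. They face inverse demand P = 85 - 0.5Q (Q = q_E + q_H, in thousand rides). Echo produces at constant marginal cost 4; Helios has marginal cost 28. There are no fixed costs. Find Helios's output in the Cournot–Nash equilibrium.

Echo's profit: π_E = (85 - 0.5Q)q_E - (4q_E). Setting ∂π_E/∂q_E = 0: 81 - q_E - (1/2)(q_H) = 0.
Helios's first-order condition: 57 - q_H - (1/2)(q_E) = 0.
Best responses: q_E = (81 - (1/2)q_H), q_H = (57 - (1/2)q_E).
Substituting one into the other gives q_E = 70 and q_H = 22.

22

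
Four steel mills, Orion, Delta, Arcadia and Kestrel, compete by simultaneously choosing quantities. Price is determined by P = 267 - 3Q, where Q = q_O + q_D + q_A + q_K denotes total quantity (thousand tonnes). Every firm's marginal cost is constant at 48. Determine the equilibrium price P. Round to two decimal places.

A representative firm's profit is π_i = q_i(267 - 3Q) - 48q_i.
Setting ∂π_i/∂q_i = 0 with rivals' quantities fixed: 219 - 6q_i - 3·Σ_{j≠i} q_j = 0.
By symmetry each firm produces the same amount; substituting Σ_{j≠i} q_j = 3q_i yields q_i = 219/15 = 73/5.
Total output Q = 292/5, so price P = 267 - 3·(292/5) = 459/5.

91.80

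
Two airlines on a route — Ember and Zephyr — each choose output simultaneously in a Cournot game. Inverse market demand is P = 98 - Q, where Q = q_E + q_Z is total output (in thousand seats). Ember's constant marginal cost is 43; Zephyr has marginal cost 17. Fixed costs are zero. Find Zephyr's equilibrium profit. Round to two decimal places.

1272.11

Ember's profit: π_E = (98 - Q)q_E - (43q_E). Setting ∂π_E/∂q_E = 0: 55 - 2q_E - (q_Z) = 0.
Zephyr's first-order condition: 81 - 2q_Z - (q_E) = 0.
Rearranging gives the reaction functions q_E = (55 - q_Z)/2 and q_Z = (81 - q_E)/2.
Solving the pair: q_E = 29/3, q_Z = 107/3.
Price P = 98 - 136/3 = 158/3.
Zephyr's profit: (158/3 - 17)·(107/3) = 1272.1111.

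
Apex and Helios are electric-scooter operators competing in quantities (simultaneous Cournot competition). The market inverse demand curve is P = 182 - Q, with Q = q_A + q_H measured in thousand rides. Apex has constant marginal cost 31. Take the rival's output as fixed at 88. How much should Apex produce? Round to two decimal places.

31.50

With the rival's output fixed at 88, Apex's profit is π_A = (182 - 88 - q_A)q_A - (31q_A) = (94 - q_A)q_A - (31q_A).
∂π_A/∂q_A = 63 - 2q_A = 0, so q_A = 63/2.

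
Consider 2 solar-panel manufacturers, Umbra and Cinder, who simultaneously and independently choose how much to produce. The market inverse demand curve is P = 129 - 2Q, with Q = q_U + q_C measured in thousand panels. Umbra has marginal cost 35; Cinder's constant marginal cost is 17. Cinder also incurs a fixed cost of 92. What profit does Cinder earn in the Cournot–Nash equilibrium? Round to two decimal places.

846.89

Umbra's profit: π_U = (129 - 2Q)q_U - (35q_U). Setting ∂π_U/∂q_U = 0: 94 - 4q_U - 2(q_C) = 0.
Cinder's profit: π_C = (129 - 2Q)q_C - (17q_C). Setting ∂π_C/∂q_C = 0: 112 - 4q_C - 2(q_U) = 0.
Rearranging gives the reaction functions q_U = (94 - 2q_C)/4 and q_C = (112 - 2q_U)/4.
Substituting one into the other gives q_U = 38/3 and q_C = 65/3.
Price P = 129 - 2·(103/3) = 181/3.
Cinder's profit: (181/3 - 17)·(65/3) - 92 = 846.8889.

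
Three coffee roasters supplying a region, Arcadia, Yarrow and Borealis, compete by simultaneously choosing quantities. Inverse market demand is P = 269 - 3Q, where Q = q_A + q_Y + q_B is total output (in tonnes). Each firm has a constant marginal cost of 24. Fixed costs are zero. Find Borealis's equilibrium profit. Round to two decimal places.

1250.52

Each firm earns π_i = (269 - 3Q)q_i - 24q_i.
First-order condition (treating rivals' output as given): 245 - 6q_i - 3·Σ_{j≠i} q_j = 0.
By symmetry each firm produces the same amount; substituting Σ_{j≠i} q_j = 2q_i yields q_i = 245/12.
Price P = 269 - 3·(245/4) = 341/4.
Borealis's profit: (341/4 - 24)·(245/12) = 1250.5208.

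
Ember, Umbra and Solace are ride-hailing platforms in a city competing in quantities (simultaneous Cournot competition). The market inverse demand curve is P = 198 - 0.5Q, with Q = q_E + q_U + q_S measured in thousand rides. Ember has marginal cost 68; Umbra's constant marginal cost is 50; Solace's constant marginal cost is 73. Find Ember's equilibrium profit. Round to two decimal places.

1711.13

Ember's profit: π_E = (198 - 0.5Q)q_E - (68q_E). Setting ∂π_E/∂q_E = 0: 130 - q_E - (1/2)(q_U + q_S) = 0.
Umbra's first-order condition: 148 - q_U - (1/2)(q_E + q_S) = 0.
Solace's profit: π_S = (198 - 0.5Q)q_S - (73q_S). Setting ∂π_S/∂q_S = 0: 125 - q_S - (1/2)(q_E + q_U) = 0.
Adding the 3 first-order conditions: 403 − 2Q = 0, so Q = 403/2.
Back-substituting: q_E = (130 − 403/4)/(1/2) = 117/2, q_U = (148 − 403/4)/(1/2) = 189/2, q_S = (125 − 403/4)/(1/2) = 97/2.
Price P = 198 - (1/2)·(403/2) = 389/4.
Ember's profit: (389/4 - 68)·(117/2) = 1711.1250.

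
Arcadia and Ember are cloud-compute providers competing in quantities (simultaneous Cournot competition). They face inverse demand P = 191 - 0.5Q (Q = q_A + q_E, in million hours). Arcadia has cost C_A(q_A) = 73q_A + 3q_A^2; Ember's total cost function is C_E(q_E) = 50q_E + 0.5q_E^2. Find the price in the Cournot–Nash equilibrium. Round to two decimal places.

151.24

Arcadia's profit: π_A = (191 - 0.5Q)q_A - (73q_A + 3q_A²). Setting ∂π_A/∂q_A = 0: 118 - 7q_A - (1/2)(q_E) = 0.
Ember's profit: π_E = (191 - 0.5Q)q_E - (50q_E + (1/2)q_E²). Setting ∂π_E/∂q_E = 0: 141 - 2q_E - (1/2)(q_A) = 0.
So q_A = (118 - (1/2)q_E)/7 and q_E = (141 - (1/2)q_A)/2.
Solving the pair: q_A = 662/55, q_E = 67.4909.
Total output Q = 79.5273, so price P = 191 - (1/2)·79.5273 = 151.2364.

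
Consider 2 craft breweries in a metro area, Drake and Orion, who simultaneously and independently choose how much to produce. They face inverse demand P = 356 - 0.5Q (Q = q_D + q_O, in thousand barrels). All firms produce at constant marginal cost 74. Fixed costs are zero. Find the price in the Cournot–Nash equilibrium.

168

A representative firm's profit is π_i = q_i(356 - 0.5Q) - 74q_i.
Setting ∂π_i/∂q_i = 0 with rivals' quantities fixed: 282 - q_i - (1/2)q_j = 0.
By symmetry each firm produces the same amount; substituting q_j = q_i yields q_i = 282/(3/2) = 188.
Total output Q = 376, so price P = 356 - (1/2)·376 = 168.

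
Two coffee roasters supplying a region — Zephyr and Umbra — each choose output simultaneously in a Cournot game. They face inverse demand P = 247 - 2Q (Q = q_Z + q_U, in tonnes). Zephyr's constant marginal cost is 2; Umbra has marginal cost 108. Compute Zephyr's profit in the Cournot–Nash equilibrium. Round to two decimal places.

Zephyr's profit: π_Z = (247 - 2Q)q_Z - (2q_Z). Setting ∂π_Z/∂q_Z = 0: 245 - 4q_Z - 2(q_U) = 0.
Umbra's profit: π_U = (247 - 2Q)q_U - (108q_U). Setting ∂π_U/∂q_U = 0: 139 - 4q_U - 2(q_Z) = 0.
So q_Z = (245 - 2q_U)/4 and q_U = (139 - 2q_Z)/4.
Solving the pair: q_Z = 117/2, q_U = 11/2.
Price P = 247 - 2·64 = 119.
Zephyr's profit: (119 - 2)·(117/2) = 6844.5000.

6844.50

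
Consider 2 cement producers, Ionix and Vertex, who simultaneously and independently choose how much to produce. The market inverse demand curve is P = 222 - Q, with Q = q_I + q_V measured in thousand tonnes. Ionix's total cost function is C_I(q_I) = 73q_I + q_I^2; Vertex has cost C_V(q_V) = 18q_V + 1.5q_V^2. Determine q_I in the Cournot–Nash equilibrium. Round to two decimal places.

Ionix's profit: π_I = (222 - Q)q_I - (73q_I + q_I²). Setting ∂π_I/∂q_I = 0: 149 - 4q_I - (q_V) = 0.
Vertex's first-order condition: 204 - 5q_V - (q_I) = 0.
Rearranging gives the reaction functions q_I = (149 - q_V)/4 and q_V = (204 - q_I)/5.
Substituting one into the other gives q_I = 541/19 and q_V = 667/19.

28.47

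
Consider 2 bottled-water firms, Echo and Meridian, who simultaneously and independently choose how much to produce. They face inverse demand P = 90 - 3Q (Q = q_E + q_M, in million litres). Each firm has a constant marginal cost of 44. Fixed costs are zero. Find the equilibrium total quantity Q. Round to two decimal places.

A representative firm's profit is π_i = q_i(90 - 3Q) - 44q_i.
First-order condition (treating rivals' output as given): 46 - 6q_i - 3q_j = 0.
With identical firms every q_j equals q_i, so q_j = q_i and 46 = 9q_i, giving q_i = 46/9.
Total output Q = 46/9 + 46/9 = 92/9.

10.22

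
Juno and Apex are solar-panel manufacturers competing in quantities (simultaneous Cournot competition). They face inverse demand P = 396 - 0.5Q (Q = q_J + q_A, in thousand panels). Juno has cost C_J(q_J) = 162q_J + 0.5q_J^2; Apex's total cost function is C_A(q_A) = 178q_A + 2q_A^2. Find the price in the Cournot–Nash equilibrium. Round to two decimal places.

Juno's profit: π_J = (396 - 0.5Q)q_J - (162q_J + (1/2)q_J²). Setting ∂π_J/∂q_J = 0: 234 - 2q_J - (1/2)(q_A) = 0.
Apex's profit: π_A = (396 - 0.5Q)q_A - (178q_A + 2q_A²). Setting ∂π_A/∂q_A = 0: 218 - 5q_A - (1/2)(q_J) = 0.
So q_J = (234 - (1/2)q_A)/2 and q_A = (218 - (1/2)q_J)/5.
Substituting one into the other gives q_J = 108.8205 and q_A = 1276/39.
Total output Q = 1840/13, so price P = 396 - (1/2)·(1840/13) = 325.2308.

325.23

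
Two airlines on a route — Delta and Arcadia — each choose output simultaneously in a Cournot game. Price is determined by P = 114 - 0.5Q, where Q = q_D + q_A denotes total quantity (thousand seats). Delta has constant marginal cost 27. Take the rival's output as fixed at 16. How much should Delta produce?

With the rival's output fixed at 16, Delta's profit is π_D = (114 - (1/2)·16 - (1/2)q_D)q_D - (27q_D) = (106 - (1/2)q_D)q_D - (27q_D).
∂π_D/∂q_D = 79 - q_D = 0, so q_D = 79.

79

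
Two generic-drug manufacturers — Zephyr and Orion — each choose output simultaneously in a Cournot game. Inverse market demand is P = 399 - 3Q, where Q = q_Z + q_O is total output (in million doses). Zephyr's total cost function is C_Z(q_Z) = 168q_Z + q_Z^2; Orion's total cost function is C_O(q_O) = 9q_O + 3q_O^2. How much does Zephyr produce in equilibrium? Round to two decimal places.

Zephyr's profit: π_Z = (399 - 3Q)q_Z - (168q_Z + q_Z²). Setting ∂π_Z/∂q_Z = 0: 231 - 8q_Z - 3(q_O) = 0.
Orion's first-order condition: 390 - 12q_O - 3(q_Z) = 0.
So q_Z = (231 - 3q_O)/8 and q_O = (390 - 3q_Z)/12.
Substituting one into the other gives q_Z = 534/29 and q_O = 809/29.

18.41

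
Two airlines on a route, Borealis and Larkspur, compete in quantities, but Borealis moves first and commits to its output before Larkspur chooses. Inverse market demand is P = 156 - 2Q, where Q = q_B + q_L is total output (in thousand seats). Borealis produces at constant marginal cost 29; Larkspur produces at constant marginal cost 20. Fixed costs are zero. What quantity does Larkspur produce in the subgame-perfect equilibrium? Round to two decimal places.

19.25

Solve by backward induction. Given q_B, the follower Larkspur maximises π_L = (156 - 2q_B - 2q_L)q_L - 20q_L.
Setting the follower's marginal profit to zero, 136 - 2q_B - 4q_L = 0, i.e. q_L = (136 - 2q_B)/4.
Borealis substitutes q_L(q_B) into its own profit: π_B = q_B(156 - 2q_B - (136 - 2q_B)/2) - 29q_B = (88 - q_B)q_B - 29q_B.
The leader's first-order condition 59 - 2q_B = 0 yields q_B = 59/2.
Then q_L = (136 - 2·(59/2))/4 = 77/4.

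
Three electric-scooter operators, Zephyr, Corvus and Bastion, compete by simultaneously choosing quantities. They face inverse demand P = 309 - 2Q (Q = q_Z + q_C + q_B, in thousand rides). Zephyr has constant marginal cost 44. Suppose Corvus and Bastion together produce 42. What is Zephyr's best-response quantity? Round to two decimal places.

With rivals' combined output fixed at 42, Zephyr's profit is π_Z = (309 - 2·42 - 2q_Z)q_Z - (44q_Z) = (225 - 2q_Z)q_Z - (44q_Z).
∂π_Z/∂q_Z = 181 - 4q_Z = 0, so q_Z = 181/4.

45.25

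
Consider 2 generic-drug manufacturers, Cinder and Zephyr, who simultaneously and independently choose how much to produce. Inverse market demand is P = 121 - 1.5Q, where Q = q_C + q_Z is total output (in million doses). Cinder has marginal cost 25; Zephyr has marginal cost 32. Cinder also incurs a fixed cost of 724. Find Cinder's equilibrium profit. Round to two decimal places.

61.85

Cinder's profit: π_C = (121 - 1.5Q)q_C - (25q_C). Setting ∂π_C/∂q_C = 0: 96 - 3q_C - (3/2)(q_Z) = 0.
Zephyr's first-order condition: 89 - 3q_Z - (3/2)(q_C) = 0.
Best responses: q_C = (96 - (3/2)q_Z)/3, q_Z = (89 - (3/2)q_C)/3.
Substituting one into the other gives q_C = 206/9 and q_Z = 164/9.
Price P = 121 - (3/2)·(370/9) = 178/3.
Cinder's profit: (178/3 - 25)·(206/9) - 724 = 1670/27.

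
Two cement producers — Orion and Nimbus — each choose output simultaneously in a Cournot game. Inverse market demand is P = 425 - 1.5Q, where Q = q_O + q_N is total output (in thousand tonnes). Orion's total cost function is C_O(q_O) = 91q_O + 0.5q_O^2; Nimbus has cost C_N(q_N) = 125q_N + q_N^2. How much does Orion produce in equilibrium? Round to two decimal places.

68.73

Orion's profit: π_O = (425 - 1.5Q)q_O - (91q_O + (1/2)q_O²). Setting ∂π_O/∂q_O = 0: 334 - 4q_O - (3/2)(q_N) = 0.
Nimbus's first-order condition: 300 - 5q_N - (3/2)(q_O) = 0.
Best responses: q_O = (334 - (3/2)q_N)/4, q_N = (300 - (3/2)q_O)/5.
Substituting one into the other gives q_O = 68.7324 and q_N = 39.3803.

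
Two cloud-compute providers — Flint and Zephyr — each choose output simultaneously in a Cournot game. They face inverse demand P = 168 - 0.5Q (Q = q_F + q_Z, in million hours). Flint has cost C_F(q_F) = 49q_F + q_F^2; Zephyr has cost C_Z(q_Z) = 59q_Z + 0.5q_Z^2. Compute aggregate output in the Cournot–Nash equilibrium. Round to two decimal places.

Flint's profit: π_F = (168 - 0.5Q)q_F - (49q_F + q_F²). Setting ∂π_F/∂q_F = 0: 119 - 3q_F - (1/2)(q_Z) = 0.
Zephyr's first-order condition: 109 - 2q_Z - (1/2)(q_F) = 0.
Best responses: q_F = (119 - (1/2)q_Z)/3, q_Z = (109 - (1/2)q_F)/2.
Solving the pair: q_F = 734/23, q_Z = 1070/23.
Total output Q = 734/23 + 1070/23 = 1804/23.

78.43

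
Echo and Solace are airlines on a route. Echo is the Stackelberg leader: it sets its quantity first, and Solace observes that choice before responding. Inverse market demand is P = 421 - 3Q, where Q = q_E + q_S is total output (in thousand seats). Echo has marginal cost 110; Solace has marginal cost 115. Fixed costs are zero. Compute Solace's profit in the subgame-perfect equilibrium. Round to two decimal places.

Solve by backward induction. Given q_E, the follower Solace maximises π_S = (421 - 3q_E - 3q_S)q_S - 115q_S.
Follower FOC: 306 - 3q_E - 6q_S = 0, so q_S(q_E) = (306 - 3q_E)/6.
Echo substitutes q_S(q_E) into its own profit: π_E = q_E(421 - 3q_E - (306 - 3q_E)/2) - 110q_E = (268 - (3/2)q_E)q_E - 110q_E.
Maximising: ∂π_E/∂q_E = 158 - 3q_E = 0, giving q_E = 158/3.
Then q_S = (306 - 3·(158/3))/6 = 74/3.
Price P = 421 - 3·(232/3) = 189.
Solace's profit: (189 - 115)·(74/3) = 1825.3333.

1825.33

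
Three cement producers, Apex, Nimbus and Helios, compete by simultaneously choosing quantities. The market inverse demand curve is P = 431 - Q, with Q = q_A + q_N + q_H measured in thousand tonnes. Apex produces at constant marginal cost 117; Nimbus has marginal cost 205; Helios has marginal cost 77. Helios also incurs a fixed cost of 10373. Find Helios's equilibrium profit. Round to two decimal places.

Apex's profit: π_A = (431 - Q)q_A - (117q_A). Setting ∂π_A/∂q_A = 0: 314 - 2q_A - (q_N + q_H) = 0.
Nimbus's first-order condition: 226 - 2q_N - (q_A + q_H) = 0.
Helios's profit: π_H = (431 - Q)q_H - (77q_H). Setting ∂π_H/∂q_H = 0: 354 - 2q_H - (q_A + q_N) = 0.
Adding the 3 first-order conditions: 894 − 4Q = 0, so Q = 447/2.
Back-substituting: q_A = (314 − 447/2) = 181/2, q_N = (226 − 447/2) = 5/2, q_H = (354 − 447/2) = 261/2.
Price P = 431 - 447/2 = 415/2.
Helios's profit: (415/2 - 77)·(261/2) - 10373 = 6657.2500.

6657.25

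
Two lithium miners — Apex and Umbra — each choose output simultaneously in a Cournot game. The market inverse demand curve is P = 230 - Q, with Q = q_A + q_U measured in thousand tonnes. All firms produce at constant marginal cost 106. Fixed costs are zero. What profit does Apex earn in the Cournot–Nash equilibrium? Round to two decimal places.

Each firm earns π_i = (230 - Q)q_i - 106q_i.
First-order condition (treating rivals' output as given): 124 - 2q_i - q_j = 0.
With identical firms every q_j equals q_i, so q_j = q_i and 124 = 3q_i, giving q_i = 124/3.
Price P = 230 - 248/3 = 442/3.
Apex's profit: (442/3 - 106)·(124/3) = 1708.4444.

1708.44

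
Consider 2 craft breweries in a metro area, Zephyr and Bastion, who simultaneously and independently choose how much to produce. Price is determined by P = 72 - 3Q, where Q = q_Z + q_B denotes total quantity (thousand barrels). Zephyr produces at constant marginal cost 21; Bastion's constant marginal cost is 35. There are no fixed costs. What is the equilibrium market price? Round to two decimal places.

42.67

Zephyr's profit: π_Z = (72 - 3Q)q_Z - (21q_Z). Setting ∂π_Z/∂q_Z = 0: 51 - 6q_Z - 3(q_B) = 0.
Bastion's profit: π_B = (72 - 3Q)q_B - (35q_B). Setting ∂π_B/∂q_B = 0: 37 - 6q_B - 3(q_Z) = 0.
Best responses: q_Z = (51 - 3q_B)/6, q_B = (37 - 3q_Z)/6.
Substituting one into the other gives q_Z = 65/9 and q_B = 23/9.
Total output Q = 88/9, so price P = 72 - 3·(88/9) = 128/3.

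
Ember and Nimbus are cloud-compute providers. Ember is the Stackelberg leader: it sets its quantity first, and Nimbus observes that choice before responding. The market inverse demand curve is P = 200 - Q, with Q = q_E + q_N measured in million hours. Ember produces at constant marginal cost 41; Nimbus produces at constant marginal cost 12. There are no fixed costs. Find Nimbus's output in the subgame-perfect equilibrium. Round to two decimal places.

61.50

Solve by backward induction. Given q_E, the follower Nimbus maximises π_N = (200 - q_E - q_N)q_N - 12q_N.
Follower FOC: 188 - q_E - 2q_N = 0, so q_N(q_E) = (188 - q_E)/2.
Ember substitutes q_N(q_E) into its own profit: π_E = q_E(200 - q_E - (188 - q_E)/2) - 41q_E = (106 - (1/2)q_E)q_E - 41q_E.
The leader's first-order condition 65 - q_E = 0 yields q_E = 65.
Then q_N = (188 - 65)/2 = 123/2.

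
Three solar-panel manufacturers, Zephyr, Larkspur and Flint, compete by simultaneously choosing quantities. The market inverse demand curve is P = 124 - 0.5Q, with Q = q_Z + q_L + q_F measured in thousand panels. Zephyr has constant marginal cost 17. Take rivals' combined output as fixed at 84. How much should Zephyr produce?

With rivals' combined output fixed at 84, Zephyr's profit is π_Z = (124 - (1/2)·84 - (1/2)q_Z)q_Z - (17q_Z) = (82 - (1/2)q_Z)q_Z - (17q_Z).
∂π_Z/∂q_Z = 65 - q_Z = 0, so q_Z = 65.

65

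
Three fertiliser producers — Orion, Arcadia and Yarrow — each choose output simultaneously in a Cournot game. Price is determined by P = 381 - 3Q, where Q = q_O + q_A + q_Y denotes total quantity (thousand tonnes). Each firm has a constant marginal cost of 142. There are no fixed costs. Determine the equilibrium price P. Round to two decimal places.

201.75

A representative firm's profit is π_i = q_i(381 - 3Q) - 142q_i.
Setting ∂π_i/∂q_i = 0 with rivals' quantities fixed: 239 - 6q_i - 3·Σ_{j≠i} q_j = 0.
By symmetry each firm produces the same amount; substituting Σ_{j≠i} q_j = 2q_i yields q_i = 239/12.
Total output Q = 239/4, so price P = 381 - 3·(239/4) = 807/4.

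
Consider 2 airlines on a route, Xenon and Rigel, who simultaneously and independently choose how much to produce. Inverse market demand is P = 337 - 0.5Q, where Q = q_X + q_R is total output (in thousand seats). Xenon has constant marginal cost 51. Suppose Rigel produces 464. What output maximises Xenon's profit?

With the rival's output fixed at 464, Xenon's profit is π_X = (337 - (1/2)·464 - (1/2)q_X)q_X - (51q_X) = (105 - (1/2)q_X)q_X - (51q_X).
∂π_X/∂q_X = 54 - q_X = 0, so q_X = 54.

54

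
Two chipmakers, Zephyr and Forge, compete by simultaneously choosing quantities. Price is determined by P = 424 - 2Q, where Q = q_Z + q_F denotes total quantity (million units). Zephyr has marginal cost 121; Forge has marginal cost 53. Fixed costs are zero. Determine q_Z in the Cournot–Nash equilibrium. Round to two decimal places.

39.17

Zephyr's profit: π_Z = (424 - 2Q)q_Z - (121q_Z). Setting ∂π_Z/∂q_Z = 0: 303 - 4q_Z - 2(q_F) = 0.
Forge's first-order condition: 371 - 4q_F - 2(q_Z) = 0.
So q_Z = (303 - 2q_F)/4 and q_F = (371 - 2q_Z)/4.
Substituting one into the other gives q_Z = 235/6 and q_F = 439/6.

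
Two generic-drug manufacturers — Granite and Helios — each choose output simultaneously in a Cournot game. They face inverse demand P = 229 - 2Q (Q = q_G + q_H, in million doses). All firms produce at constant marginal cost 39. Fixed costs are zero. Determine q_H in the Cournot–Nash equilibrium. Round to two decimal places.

31.67

Each firm earns π_i = (229 - 2Q)q_i - 39q_i.
First-order condition (treating rivals' output as given): 190 - 4q_i - 2q_j = 0.
With identical firms every q_j equals q_i, so q_j = q_i and 190 = 6q_i, giving q_i = 95/3.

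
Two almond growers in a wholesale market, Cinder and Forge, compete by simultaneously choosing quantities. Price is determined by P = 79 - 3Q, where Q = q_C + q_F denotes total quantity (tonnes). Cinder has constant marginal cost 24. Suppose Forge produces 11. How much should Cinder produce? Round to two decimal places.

With the rival's output fixed at 11, Cinder's profit is π_C = (79 - 3·11 - 3q_C)q_C - (24q_C) = (46 - 3q_C)q_C - (24q_C).
∂π_C/∂q_C = 22 - 6q_C = 0, so q_C = 11/3.

3.67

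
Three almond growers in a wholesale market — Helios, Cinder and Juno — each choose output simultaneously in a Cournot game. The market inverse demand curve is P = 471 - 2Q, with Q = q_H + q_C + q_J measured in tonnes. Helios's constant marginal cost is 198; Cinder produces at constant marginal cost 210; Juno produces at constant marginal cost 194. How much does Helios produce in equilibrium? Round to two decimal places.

Helios's profit: π_H = (471 - 2Q)q_H - (198q_H). Setting ∂π_H/∂q_H = 0: 273 - 4q_H - 2(q_C + q_J) = 0.
Cinder's profit: π_C = (471 - 2Q)q_C - (210q_C). Setting ∂π_C/∂q_C = 0: 261 - 4q_C - 2(q_H + q_J) = 0.
Juno's first-order condition: 277 - 4q_J - 2(q_H + q_C) = 0.
Adding the 3 conditions: 811 − 4Q − 4Q = 0, i.e. Q = 811/8.
Back-substituting: q_H = (273 − 811/4)/2 = 281/8, q_C = (261 − 811/4)/2 = 233/8, q_J = (277 − 811/4)/2 = 297/8.

35.13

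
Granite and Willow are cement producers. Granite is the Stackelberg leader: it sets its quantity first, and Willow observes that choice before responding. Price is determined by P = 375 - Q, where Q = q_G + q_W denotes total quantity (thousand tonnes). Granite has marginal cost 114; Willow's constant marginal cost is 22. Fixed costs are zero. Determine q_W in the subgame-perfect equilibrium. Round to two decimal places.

134.25

Solve by backward induction. Given q_G, the follower Willow maximises π_W = (375 - q_G - q_W)q_W - 22q_W.
Follower FOC: 353 - q_G - 2q_W = 0, so q_W(q_G) = (353 - q_G)/2.
The leader anticipates this reaction. Substituting into P = 375 - Q gives P = 397/2 - (1/2)q_G, so π_G = (397/2 - (1/2)q_G)q_G - 114q_G.
Leader FOC: 169/2 - q_G = 0, so q_G = 169/2.
Then q_W = (353 - 169/2)/2 = 537/4.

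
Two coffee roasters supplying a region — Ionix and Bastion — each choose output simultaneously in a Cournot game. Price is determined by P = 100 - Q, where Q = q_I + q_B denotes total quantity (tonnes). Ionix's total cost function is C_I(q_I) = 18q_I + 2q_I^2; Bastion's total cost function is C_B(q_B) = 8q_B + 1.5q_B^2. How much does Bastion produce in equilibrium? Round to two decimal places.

Ionix's profit: π_I = (100 - Q)q_I - (18q_I + 2q_I²). Setting ∂π_I/∂q_I = 0: 82 - 6q_I - (q_B) = 0.
Bastion's profit: π_B = (100 - Q)q_B - (8q_B + (3/2)q_B²). Setting ∂π_B/∂q_B = 0: 92 - 5q_B - (q_I) = 0.
Rearranging gives the reaction functions q_I = (82 - q_B)/6 and q_B = (92 - q_I)/5.
Substituting one into the other gives q_I = 318/29 and q_B = 470/29.

16.21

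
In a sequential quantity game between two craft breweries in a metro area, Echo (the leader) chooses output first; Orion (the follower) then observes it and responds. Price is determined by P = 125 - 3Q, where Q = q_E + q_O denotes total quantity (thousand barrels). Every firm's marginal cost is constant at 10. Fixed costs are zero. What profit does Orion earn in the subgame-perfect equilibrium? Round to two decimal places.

Solve by backward induction. Given q_E, the follower Orion maximises π_O = (125 - 3q_E - 3q_O)q_O - 10q_O.
Setting the follower's marginal profit to zero, 115 - 3q_E - 6q_O = 0, i.e. q_O = (115 - 3q_E)/6.
Echo substitutes q_O(q_E) into its own profit: π_E = q_E(125 - 3q_E - (115 - 3q_E)/2) - 10q_E = (135/2 - (3/2)q_E)q_E - 10q_E.
Leader FOC: 115/2 - 3q_E = 0, so q_E = 115/6.
Then q_O = (115 - 3·(115/6))/6 = 115/12.
Price P = 125 - 3·(115/4) = 155/4.
Orion's profit: (155/4 - 10)·(115/12) = 275.5208.

275.52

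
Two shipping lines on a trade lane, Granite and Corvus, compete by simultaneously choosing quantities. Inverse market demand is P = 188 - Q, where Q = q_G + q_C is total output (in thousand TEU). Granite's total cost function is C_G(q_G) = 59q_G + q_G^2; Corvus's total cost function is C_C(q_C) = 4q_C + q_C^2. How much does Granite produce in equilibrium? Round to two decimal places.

Granite's profit: π_G = (188 - Q)q_G - (59q_G + q_G²). Setting ∂π_G/∂q_G = 0: 129 - 4q_G - (q_C) = 0.
Corvus's first-order condition: 184 - 4q_C - (q_G) = 0.
Rearranging gives the reaction functions q_G = (129 - q_C)/4 and q_C = (184 - q_G)/4.
Substituting one into the other gives q_G = 332/15 and q_C = 607/15.

22.13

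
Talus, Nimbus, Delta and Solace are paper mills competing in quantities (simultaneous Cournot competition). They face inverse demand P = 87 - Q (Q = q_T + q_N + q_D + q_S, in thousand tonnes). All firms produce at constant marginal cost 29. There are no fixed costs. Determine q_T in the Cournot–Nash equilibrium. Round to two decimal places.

A representative firm's profit is π_i = q_i(87 - Q) - 29q_i.
First-order condition (treating rivals' output as given): 58 - 2q_i - Σ_{j≠i} q_j = 0.
By symmetry each firm produces the same amount; substituting Σ_{j≠i} q_j = 3q_i yields q_i = 58/5.

11.60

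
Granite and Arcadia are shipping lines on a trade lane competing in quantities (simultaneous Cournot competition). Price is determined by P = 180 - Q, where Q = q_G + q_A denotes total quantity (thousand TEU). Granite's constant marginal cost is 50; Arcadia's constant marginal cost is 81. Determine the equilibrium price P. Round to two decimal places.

103.67

Granite's profit: π_G = (180 - Q)q_G - (50q_G). Setting ∂π_G/∂q_G = 0: 130 - 2q_G - (q_A) = 0.
Arcadia's profit: π_A = (180 - Q)q_A - (81q_A). Setting ∂π_A/∂q_A = 0: 99 - 2q_A - (q_G) = 0.
Rearranging gives the reaction functions q_G = (130 - q_A)/2 and q_A = (99 - q_G)/2.
Solving the pair: q_G = 161/3, q_A = 68/3.
Total output Q = 229/3, so price P = 180 - 229/3 = 311/3.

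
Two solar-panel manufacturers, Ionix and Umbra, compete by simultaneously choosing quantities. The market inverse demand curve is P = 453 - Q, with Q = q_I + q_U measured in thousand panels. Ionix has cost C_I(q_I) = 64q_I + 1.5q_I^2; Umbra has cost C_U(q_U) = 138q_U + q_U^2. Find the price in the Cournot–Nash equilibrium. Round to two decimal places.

Ionix's profit: π_I = (453 - Q)q_I - (64q_I + (3/2)q_I²). Setting ∂π_I/∂q_I = 0: 389 - 5q_I - (q_U) = 0.
Umbra's first-order condition: 315 - 4q_U - (q_I) = 0.
Best responses: q_I = (389 - q_U)/5, q_U = (315 - q_I)/4.
Solving the pair: q_I = 1241/19, q_U = 1186/19.
Total output Q = 127.7368, so price P = 453 - 127.7368 = 325.2632.

325.26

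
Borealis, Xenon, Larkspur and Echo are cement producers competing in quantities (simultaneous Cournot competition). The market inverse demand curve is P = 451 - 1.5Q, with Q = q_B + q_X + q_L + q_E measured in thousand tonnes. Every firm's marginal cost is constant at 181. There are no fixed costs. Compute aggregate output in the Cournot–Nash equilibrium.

Each firm earns π_i = (451 - 1.5Q)q_i - 181q_i.
First-order condition (treating rivals' output as given): 270 - 3q_i - (3/2)·Σ_{j≠i} q_j = 0.
By symmetry each firm produces the same amount; substituting Σ_{j≠i} q_j = 3q_i yields q_i = 270/(15/2) = 36.
Total output Q = 36 + 36 + 36 + 36 = 144.

144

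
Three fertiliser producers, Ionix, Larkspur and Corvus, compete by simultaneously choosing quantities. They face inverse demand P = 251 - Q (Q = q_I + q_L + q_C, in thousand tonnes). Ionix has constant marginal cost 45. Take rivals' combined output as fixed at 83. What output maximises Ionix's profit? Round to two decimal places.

With rivals' combined output fixed at 83, Ionix's profit is π_I = (251 - 83 - q_I)q_I - (45q_I) = (168 - q_I)q_I - (45q_I).
∂π_I/∂q_I = 123 - 2q_I = 0, so q_I = 123/2.

61.50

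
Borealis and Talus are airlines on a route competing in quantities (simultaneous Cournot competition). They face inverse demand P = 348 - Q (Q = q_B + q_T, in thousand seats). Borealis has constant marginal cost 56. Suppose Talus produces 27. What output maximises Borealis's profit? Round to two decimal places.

With the rival's output fixed at 27, Borealis's profit is π_B = (348 - 27 - q_B)q_B - (56q_B) = (321 - q_B)q_B - (56q_B).
∂π_B/∂q_B = 265 - 2q_B = 0, so q_B = 265/2.

132.50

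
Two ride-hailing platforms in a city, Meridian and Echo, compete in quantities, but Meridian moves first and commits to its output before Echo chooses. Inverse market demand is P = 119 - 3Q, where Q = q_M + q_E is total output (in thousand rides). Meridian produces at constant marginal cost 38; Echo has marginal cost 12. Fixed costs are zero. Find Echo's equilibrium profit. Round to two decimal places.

Solve by backward induction. Given q_M, the follower Echo maximises π_E = (119 - 3q_M - 3q_E)q_E - 12q_E.
Follower FOC: 107 - 3q_M - 6q_E = 0, so q_E(q_M) = (107 - 3q_M)/6.
Meridian substitutes q_E(q_M) into its own profit: π_M = q_M(119 - 3q_M - (107 - 3q_M)/2) - 38q_M = (131/2 - (3/2)q_M)q_M - 38q_M.
Leader FOC: 55/2 - 3q_M = 0, so q_M = 55/6.
Then q_E = (107 - 3·(55/6))/6 = 53/4.
Price P = 119 - 3·(269/12) = 207/4.
Echo's profit: (207/4 - 12)·(53/4) = 526.6875.

526.69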